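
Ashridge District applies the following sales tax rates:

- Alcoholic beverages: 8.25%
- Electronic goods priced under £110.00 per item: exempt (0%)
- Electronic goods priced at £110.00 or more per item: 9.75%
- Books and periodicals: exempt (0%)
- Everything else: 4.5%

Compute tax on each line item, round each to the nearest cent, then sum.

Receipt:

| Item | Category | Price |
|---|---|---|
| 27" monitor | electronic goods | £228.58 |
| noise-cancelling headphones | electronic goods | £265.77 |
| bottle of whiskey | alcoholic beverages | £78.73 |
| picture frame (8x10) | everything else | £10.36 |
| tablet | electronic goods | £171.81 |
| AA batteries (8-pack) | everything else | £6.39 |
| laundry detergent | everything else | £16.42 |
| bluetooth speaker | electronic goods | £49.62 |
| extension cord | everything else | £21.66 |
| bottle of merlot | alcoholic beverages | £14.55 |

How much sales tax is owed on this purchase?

27" monitor £228.58: electronic goods, £110.00 or more → 9.75% → £22.29
Noise-cancelling headphones £265.77: electronic goods, £110.00 or more → 9.75% → £25.91
Bottle of whiskey £78.73: alcoholic beverages → 8.25% → £6.50
Picture frame (8x10) £10.36: everything else → 4.5% → £0.47
Tablet £171.81: electronic goods, £110.00 or more → 9.75% → £16.75
AA batteries (8-pack) £6.39: everything else → 4.5% → £0.29
Laundry detergent £16.42: everything else → 4.5% → £0.74
Bluetooth speaker £49.62: electronic goods, under £110.00 → 0% → £0.00
Extension cord £21.66: everything else → 4.5% → £0.97
Bottle of merlot £14.55: alcoholic beverages → 8.25% → £1.20
Total tax = £22.29 + £25.91 + £6.50 + £0.47 + £16.75 + £0.29 + £0.74 + £0.97 + £1.20 = £75.12

£75.12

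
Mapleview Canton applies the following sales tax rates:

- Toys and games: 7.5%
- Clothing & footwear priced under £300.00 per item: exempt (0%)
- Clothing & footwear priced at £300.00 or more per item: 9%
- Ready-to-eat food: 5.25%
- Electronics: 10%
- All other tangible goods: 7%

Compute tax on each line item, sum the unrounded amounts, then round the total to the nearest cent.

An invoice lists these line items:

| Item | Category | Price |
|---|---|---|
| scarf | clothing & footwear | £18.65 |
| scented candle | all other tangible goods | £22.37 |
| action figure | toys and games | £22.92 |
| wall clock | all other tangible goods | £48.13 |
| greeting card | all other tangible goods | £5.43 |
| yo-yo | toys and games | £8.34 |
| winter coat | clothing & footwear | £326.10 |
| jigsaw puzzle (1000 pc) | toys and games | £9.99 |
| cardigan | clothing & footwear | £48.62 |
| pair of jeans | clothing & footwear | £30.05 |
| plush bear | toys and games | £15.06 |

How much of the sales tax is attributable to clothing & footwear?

£29.35

Scarf £18.65: clothing & footwear, under £300.00 → 0% → £0.00
Winter coat £326.10: clothing & footwear, £300.00 or more → 9% → £29.349
Cardigan £48.62: clothing & footwear, under £300.00 → 0% → £0.00
Pair of jeans £30.05: clothing & footwear, under £300.00 → 0% → £0.00
Tax on clothing & footwear: unrounded sum = £29.349 → £29.35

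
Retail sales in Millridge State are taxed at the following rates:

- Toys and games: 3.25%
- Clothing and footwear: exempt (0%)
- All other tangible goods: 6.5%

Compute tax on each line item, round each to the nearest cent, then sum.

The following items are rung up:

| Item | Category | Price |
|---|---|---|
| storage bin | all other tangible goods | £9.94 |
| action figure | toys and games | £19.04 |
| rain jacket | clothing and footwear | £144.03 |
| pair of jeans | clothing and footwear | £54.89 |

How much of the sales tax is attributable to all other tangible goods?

£0.65

Storage bin £9.94: all other tangible goods → 6.5% → £0.65
Tax on all other tangible goods = £0.65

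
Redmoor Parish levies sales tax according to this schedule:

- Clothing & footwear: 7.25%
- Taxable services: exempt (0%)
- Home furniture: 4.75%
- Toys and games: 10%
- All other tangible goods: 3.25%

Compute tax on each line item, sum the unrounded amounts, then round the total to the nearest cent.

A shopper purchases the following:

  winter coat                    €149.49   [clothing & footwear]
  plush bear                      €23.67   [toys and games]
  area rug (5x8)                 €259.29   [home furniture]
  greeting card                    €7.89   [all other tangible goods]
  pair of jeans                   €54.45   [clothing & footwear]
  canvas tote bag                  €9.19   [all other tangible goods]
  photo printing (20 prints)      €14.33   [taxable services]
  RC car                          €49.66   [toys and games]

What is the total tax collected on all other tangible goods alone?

€0.56

Greeting card €7.89: all other tangible goods → 3.25% → €0.256425
Canvas tote bag €9.19: all other tangible goods → 3.25% → €0.298675
Tax on all other tangible goods: unrounded sum = €0.5551 → €0.56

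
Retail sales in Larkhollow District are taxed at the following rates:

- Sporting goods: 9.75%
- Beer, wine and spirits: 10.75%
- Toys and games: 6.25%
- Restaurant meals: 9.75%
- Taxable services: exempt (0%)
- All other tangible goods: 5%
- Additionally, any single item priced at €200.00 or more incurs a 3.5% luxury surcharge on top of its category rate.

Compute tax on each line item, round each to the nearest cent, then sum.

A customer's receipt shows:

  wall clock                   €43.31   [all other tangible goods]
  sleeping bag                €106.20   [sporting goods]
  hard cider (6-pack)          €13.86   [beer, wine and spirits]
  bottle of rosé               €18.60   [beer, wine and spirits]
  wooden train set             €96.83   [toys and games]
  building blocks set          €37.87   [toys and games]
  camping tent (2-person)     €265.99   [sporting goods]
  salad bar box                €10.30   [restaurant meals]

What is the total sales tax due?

Wall clock €43.31: all other tangible goods → 5% → €2.17
Sleeping bag €106.20: sporting goods → 9.75% → €10.35
Hard cider (6-pack) €13.86: beer, wine and spirits → 10.75% → €1.49
Bottle of rosé €18.60: beer, wine and spirits → 10.75% → €2.00
Wooden train set €96.83: toys and games → 6.25% → €6.05
Building blocks set €37.87: toys and games → 6.25% → €2.37
Camping tent (2-person) €265.99: sporting goods → 9.75% + 3.5% surcharge = 13.25% → €35.24
Salad bar box €10.30: restaurant meals → 9.75% → €1.00
Total tax = €2.17 + €10.35 + €1.49 + €2.00 + €6.05 + €2.37 + €35.24 + €1.00 = €60.67

€60.67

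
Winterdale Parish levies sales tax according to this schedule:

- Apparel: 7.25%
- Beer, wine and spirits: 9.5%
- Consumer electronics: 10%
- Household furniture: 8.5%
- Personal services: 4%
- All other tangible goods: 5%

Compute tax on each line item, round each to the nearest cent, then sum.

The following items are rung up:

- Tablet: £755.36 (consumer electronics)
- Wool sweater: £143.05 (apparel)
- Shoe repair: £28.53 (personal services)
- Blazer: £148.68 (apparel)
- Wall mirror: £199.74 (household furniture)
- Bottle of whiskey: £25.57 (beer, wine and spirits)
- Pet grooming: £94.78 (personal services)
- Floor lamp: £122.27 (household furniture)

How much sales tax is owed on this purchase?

£131.42

Tablet £755.36: consumer electronics → 10% → £75.54
Wool sweater £143.05: apparel → 7.25% → £10.37
Shoe repair £28.53: personal services → 4% → £1.14
Blazer £148.68: apparel → 7.25% → £10.78
Wall mirror £199.74: household furniture → 8.5% → £16.98
Bottle of whiskey £25.57: beer, wine and spirits → 9.5% → £2.43
Pet grooming £94.78: personal services → 4% → £3.79
Floor lamp £122.27: household furniture → 8.5% → £10.39
Total tax = £75.54 + £10.37 + £1.14 + £10.78 + £16.98 + £2.43 + £3.79 + £10.39 = £131.42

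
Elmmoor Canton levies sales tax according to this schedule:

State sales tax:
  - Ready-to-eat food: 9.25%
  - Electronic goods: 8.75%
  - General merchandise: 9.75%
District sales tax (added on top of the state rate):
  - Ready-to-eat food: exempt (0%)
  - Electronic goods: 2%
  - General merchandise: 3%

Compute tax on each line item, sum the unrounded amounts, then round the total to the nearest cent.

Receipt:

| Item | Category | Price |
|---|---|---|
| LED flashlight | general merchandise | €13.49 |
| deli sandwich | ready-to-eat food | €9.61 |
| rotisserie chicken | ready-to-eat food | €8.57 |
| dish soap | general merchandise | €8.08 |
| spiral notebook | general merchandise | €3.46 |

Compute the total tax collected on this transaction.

LED flashlight €13.49: general merchandise → 9.75% + 3% district = 12.75% → €1.719975
Deli sandwich €9.61: ready-to-eat food → 9.25% + 0% district = 9.25% → €0.888925
Rotisserie chicken €8.57: ready-to-eat food → 9.25% + 0% district = 9.25% → €0.792725
Dish soap €8.08: general merchandise → 9.75% + 3% district = 12.75% → €1.0302
Spiral notebook €3.46: general merchandise → 9.75% + 3% district = 12.75% → €0.44115
Unrounded tax sum = €4.872975 → €4.87

€4.87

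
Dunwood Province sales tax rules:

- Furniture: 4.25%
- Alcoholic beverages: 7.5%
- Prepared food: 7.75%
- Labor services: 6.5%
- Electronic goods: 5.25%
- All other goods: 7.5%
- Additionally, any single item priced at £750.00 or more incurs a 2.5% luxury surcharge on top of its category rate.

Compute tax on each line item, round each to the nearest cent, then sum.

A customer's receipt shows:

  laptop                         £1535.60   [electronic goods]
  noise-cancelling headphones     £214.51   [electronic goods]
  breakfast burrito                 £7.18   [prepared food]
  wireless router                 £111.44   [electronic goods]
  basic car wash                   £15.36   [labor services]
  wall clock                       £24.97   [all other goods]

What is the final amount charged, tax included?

Laptop £1535.60: electronic goods → 5.25% + 2.5% surcharge = 7.75% → £119.01
Noise-cancelling headphones £214.51: electronic goods → 5.25% → £11.26
Breakfast burrito £7.18: prepared food → 7.75% → £0.56
Wireless router £111.44: electronic goods → 5.25% → £5.85
Basic car wash £15.36: labor services → 6.5% → £1.00
Wall clock £24.97: all other goods → 7.5% → £1.87
Subtotal = £1909.06; tax = £139.55; total due = £2048.61

£2048.61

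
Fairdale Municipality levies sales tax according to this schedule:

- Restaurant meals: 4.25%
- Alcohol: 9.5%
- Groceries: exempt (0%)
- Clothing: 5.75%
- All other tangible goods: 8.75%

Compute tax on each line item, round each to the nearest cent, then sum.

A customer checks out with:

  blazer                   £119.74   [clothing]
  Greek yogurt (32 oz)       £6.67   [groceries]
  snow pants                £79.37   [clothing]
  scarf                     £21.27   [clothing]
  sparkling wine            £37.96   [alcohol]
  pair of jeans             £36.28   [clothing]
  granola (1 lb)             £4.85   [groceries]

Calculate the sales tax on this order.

Blazer £119.74: clothing → 5.75% → £6.89
Greek yogurt (32 oz) £6.67: groceries → 0% → £0.00
Snow pants £79.37: clothing → 5.75% → £4.56
Scarf £21.27: clothing → 5.75% → £1.22
Sparkling wine £37.96: alcohol → 9.5% → £3.61
Pair of jeans £36.28: clothing → 5.75% → £2.09
Granola (1 lb) £4.85: groceries → 0% → £0.00
Total tax = £6.89 + £4.56 + £1.22 + £3.61 + £2.09 = £18.37

£18.37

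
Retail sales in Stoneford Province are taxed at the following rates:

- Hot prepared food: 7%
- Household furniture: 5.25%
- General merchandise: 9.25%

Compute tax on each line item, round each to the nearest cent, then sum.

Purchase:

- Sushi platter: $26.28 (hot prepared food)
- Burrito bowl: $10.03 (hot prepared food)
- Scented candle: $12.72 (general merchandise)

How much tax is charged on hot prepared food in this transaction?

$2.54

Sushi platter $26.28: hot prepared food → 7% → $1.84
Burrito bowl $10.03: hot prepared food → 7% → $0.70
Tax on hot prepared food = $1.84 + $0.70 = $2.54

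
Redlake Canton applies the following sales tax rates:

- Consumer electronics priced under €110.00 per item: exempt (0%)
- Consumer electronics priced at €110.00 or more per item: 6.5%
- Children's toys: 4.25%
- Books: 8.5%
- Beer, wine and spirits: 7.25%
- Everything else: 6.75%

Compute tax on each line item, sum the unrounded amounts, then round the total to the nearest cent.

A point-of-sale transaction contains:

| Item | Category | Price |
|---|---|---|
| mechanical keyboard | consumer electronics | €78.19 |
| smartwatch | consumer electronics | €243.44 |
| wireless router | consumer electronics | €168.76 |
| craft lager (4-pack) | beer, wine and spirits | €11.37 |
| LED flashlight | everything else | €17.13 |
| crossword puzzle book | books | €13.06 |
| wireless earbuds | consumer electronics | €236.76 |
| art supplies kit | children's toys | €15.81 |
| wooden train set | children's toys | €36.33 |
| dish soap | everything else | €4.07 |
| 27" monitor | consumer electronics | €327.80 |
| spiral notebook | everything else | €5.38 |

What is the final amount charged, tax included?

€1227.53

Mechanical keyboard €78.19: consumer electronics, under €110.00 → 0% → €0.00
Smartwatch €243.44: consumer electronics, €110.00 or more → 6.5% → €15.8236
Wireless router €168.76: consumer electronics, €110.00 or more → 6.5% → €10.9694
Craft lager (4-pack) €11.37: beer, wine and spirits → 7.25% → €0.824325
LED flashlight €17.13: everything else → 6.75% → €1.156275
Crossword puzzle book €13.06: books → 8.5% → €1.1101
Wireless earbuds €236.76: consumer electronics, €110.00 or more → 6.5% → €15.3894
Art supplies kit €15.81: children's toys → 4.25% → €0.671925
Wooden train set €36.33: children's toys → 4.25% → €1.544025
Dish soap €4.07: everything else → 6.75% → €0.274725
27" monitor €327.80: consumer electronics, €110.00 or more → 6.5% → €21.307
Spiral notebook €5.38: everything else → 6.75% → €0.36315
Subtotal = €1158.10; unrounded tax = €69.433925 → €69.43; total due = €1227.53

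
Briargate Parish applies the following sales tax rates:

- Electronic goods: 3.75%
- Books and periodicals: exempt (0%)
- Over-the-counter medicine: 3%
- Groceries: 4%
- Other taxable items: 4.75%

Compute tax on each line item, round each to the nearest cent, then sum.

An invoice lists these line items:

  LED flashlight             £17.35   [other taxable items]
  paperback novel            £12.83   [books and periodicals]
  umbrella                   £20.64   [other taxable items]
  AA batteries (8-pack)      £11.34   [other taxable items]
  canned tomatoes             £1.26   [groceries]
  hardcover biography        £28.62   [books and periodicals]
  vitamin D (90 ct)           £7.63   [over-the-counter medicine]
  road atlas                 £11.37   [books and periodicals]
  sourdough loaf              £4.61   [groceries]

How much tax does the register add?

£2.80

LED flashlight £17.35: other taxable items → 4.75% → £0.82
Paperback novel £12.83: books and periodicals → 0% → £0.00
Umbrella £20.64: other taxable items → 4.75% → £0.98
AA batteries (8-pack) £11.34: other taxable items → 4.75% → £0.54
Canned tomatoes £1.26: groceries → 4% → £0.05
Hardcover biography £28.62: books and periodicals → 0% → £0.00
Vitamin D (90 ct) £7.63: over-the-counter medicine → 3% → £0.23
Road atlas £11.37: books and periodicals → 0% → £0.00
Sourdough loaf £4.61: groceries → 4% → £0.18
Total tax = £0.82 + £0.98 + £0.54 + £0.05 + £0.23 + £0.18 = £2.80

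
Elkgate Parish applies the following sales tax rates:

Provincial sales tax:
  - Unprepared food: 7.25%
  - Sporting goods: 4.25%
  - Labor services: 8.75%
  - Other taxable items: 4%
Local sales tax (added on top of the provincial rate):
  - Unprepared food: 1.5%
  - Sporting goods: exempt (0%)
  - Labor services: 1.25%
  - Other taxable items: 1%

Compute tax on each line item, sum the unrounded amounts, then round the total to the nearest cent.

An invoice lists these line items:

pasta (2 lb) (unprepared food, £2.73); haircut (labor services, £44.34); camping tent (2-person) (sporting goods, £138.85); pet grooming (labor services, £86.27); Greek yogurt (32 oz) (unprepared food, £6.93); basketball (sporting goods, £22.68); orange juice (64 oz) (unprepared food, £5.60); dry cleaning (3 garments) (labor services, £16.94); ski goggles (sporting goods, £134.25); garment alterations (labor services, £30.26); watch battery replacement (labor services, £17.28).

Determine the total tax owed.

Pasta (2 lb) £2.73: unprepared food → 7.25% + 1.5% local = 8.75% → £0.238875
Haircut £44.34: labor services → 8.75% + 1.25% local = 10% → £4.434
Camping tent (2-person) £138.85: sporting goods → 4.25% + 0% local = 4.25% → £5.901125
Pet grooming £86.27: labor services → 8.75% + 1.25% local = 10% → £8.627
Greek yogurt (32 oz) £6.93: unprepared food → 7.25% + 1.5% local = 8.75% → £0.606375
Basketball £22.68: sporting goods → 4.25% + 0% local = 4.25% → £0.9639
Orange juice (64 oz) £5.60: unprepared food → 7.25% + 1.5% local = 8.75% → £0.49
Dry cleaning (3 garments) £16.94: labor services → 8.75% + 1.25% local = 10% → £1.694
Ski goggles £134.25: sporting goods → 4.25% + 0% local = 4.25% → £5.705625
Garment alterations £30.26: labor services → 8.75% + 1.25% local = 10% → £3.026
Watch battery replacement £17.28: labor services → 8.75% + 1.25% local = 10% → £1.728
Unrounded tax sum = £33.4149 → £33.41

£33.41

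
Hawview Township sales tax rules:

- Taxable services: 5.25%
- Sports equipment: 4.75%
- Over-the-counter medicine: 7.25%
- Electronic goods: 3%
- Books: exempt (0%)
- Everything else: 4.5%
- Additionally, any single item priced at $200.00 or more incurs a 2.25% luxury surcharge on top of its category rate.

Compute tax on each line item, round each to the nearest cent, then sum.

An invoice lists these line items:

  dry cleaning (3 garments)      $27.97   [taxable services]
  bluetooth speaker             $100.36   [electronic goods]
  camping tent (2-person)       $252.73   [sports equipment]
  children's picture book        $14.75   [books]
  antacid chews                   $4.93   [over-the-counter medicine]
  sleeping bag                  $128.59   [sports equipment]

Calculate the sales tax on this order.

$28.64

Dry cleaning (3 garments) $27.97: taxable services → 5.25% → $1.47
Bluetooth speaker $100.36: electronic goods → 3% → $3.01
Camping tent (2-person) $252.73: sports equipment → 4.75% + 2.25% surcharge = 7% → $17.69
Children's picture book $14.75: books → 0% → $0.00
Antacid chews $4.93: over-the-counter medicine → 7.25% → $0.36
Sleeping bag $128.59: sports equipment → 4.75% → $6.11
Total tax = $1.47 + $3.01 + $17.69 + $0.36 + $6.11 = $28.64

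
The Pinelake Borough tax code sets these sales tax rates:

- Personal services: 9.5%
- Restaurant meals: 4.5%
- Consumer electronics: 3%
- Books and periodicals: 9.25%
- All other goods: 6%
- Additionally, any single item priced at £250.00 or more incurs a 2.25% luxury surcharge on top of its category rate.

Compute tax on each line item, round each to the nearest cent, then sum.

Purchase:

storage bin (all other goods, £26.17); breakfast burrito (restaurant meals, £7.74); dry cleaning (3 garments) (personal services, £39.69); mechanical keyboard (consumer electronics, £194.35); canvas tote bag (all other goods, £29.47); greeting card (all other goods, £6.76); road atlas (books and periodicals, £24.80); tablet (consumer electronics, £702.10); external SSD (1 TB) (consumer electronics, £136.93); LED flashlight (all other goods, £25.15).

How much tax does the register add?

Storage bin £26.17: all other goods → 6% → £1.57
Breakfast burrito £7.74: restaurant meals → 4.5% → £0.35
Dry cleaning (3 garments) £39.69: personal services → 9.5% → £3.77
Mechanical keyboard £194.35: consumer electronics → 3% → £5.83
Canvas tote bag £29.47: all other goods → 6% → £1.77
Greeting card £6.76: all other goods → 6% → £0.41
Road atlas £24.80: books and periodicals → 9.25% → £2.29
Tablet £702.10: consumer electronics → 3% + 2.25% surcharge = 5.25% → £36.86
External SSD (1 TB) £136.93: consumer electronics → 3% → £4.11
LED flashlight £25.15: all other goods → 6% → £1.51
Total tax = £1.57 + £0.35 + £3.77 + £5.83 + £1.77 + £0.41 + £2.29 + £36.86 + £4.11 + £1.51 = £58.47

£58.47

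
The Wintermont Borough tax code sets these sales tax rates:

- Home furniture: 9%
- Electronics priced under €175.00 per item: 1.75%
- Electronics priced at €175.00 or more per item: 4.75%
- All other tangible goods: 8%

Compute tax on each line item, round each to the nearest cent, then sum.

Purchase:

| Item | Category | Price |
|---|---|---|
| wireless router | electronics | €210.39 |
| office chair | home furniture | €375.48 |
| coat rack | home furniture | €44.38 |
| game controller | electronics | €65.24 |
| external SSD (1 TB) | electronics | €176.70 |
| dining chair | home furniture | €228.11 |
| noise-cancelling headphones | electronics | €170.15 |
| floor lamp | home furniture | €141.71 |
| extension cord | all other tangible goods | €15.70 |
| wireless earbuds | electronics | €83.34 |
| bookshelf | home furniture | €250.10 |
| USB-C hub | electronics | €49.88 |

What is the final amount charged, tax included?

Wireless router €210.39: electronics, €175.00 or more → 4.75% → €9.99
Office chair €375.48: home furniture → 9% → €33.79
Coat rack €44.38: home furniture → 9% → €3.99
Game controller €65.24: electronics, under €175.00 → 1.75% → €1.14
External SSD (1 TB) €176.70: electronics, €175.00 or more → 4.75% → €8.39
Dining chair €228.11: home furniture → 9% → €20.53
Noise-cancelling headphones €170.15: electronics, under €175.00 → 1.75% → €2.98
Floor lamp €141.71: home furniture → 9% → €12.75
Extension cord €15.70: all other tangible goods → 8% → €1.26
Wireless earbuds €83.34: electronics, under €175.00 → 1.75% → €1.46
Bookshelf €250.10: home furniture → 9% → €22.51
USB-C hub €49.88: electronics, under €175.00 → 1.75% → €0.87
Subtotal = €1811.18; tax = €119.66; total due = €1930.84

€1930.84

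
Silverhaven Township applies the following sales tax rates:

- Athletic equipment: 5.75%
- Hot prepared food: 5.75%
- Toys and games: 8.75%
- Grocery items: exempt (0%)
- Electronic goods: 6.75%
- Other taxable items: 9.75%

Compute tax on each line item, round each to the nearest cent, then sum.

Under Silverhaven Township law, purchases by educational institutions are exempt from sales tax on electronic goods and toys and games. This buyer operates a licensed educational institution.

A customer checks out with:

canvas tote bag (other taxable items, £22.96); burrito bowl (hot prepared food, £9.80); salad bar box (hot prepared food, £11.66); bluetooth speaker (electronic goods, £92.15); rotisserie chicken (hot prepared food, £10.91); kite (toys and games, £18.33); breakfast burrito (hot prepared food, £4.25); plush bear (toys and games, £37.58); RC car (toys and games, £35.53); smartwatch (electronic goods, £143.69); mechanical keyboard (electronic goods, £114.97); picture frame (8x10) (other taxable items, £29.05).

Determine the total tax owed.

Canvas tote bag £22.96: other taxable items → 9.75% → £2.24
Burrito bowl £9.80: hot prepared food → 5.75% → £0.56
Salad bar box £11.66: hot prepared food → 5.75% → £0.67
Bluetooth speaker £92.15: electronic goods, buyer-exempt → 0% → £0.00
Rotisserie chicken £10.91: hot prepared food → 5.75% → £0.63
Kite £18.33: toys and games, buyer-exempt → 0% → £0.00
Breakfast burrito £4.25: hot prepared food → 5.75% → £0.24
Plush bear £37.58: toys and games, buyer-exempt → 0% → £0.00
RC car £35.53: toys and games, buyer-exempt → 0% → £0.00
Smartwatch £143.69: electronic goods, buyer-exempt → 0% → £0.00
Mechanical keyboard £114.97: electronic goods, buyer-exempt → 0% → £0.00
Picture frame (8x10) £29.05: other taxable items → 9.75% → £2.83
Total tax = £2.24 + £0.56 + £0.67 + £0.63 + £0.24 + £2.83 = £7.17

£7.17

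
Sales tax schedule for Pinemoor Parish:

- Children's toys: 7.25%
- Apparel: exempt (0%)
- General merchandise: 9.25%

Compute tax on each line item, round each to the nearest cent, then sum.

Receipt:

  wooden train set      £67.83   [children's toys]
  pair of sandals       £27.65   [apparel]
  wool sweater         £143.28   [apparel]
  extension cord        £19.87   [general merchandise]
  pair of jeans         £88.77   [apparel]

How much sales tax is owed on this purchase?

Wooden train set £67.83: children's toys → 7.25% → £4.92
Pair of sandals £27.65: apparel → 0% → £0.00
Wool sweater £143.28: apparel → 0% → £0.00
Extension cord £19.87: general merchandise → 9.25% → £1.84
Pair of jeans £88.77: apparel → 0% → £0.00
Total tax = £4.92 + £1.84 = £6.76

£6.76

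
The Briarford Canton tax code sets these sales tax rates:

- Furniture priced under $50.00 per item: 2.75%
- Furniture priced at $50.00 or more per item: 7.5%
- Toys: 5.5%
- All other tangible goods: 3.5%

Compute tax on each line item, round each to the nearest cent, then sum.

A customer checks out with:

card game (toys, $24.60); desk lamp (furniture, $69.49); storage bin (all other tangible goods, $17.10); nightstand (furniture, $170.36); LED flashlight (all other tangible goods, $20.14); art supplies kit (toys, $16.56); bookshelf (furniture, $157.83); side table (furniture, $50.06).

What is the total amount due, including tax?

Card game $24.60: toys → 5.5% → $1.35
Desk lamp $69.49: furniture, $50.00 or more → 7.5% → $5.21
Storage bin $17.10: all other tangible goods → 3.5% → $0.60
Nightstand $170.36: furniture, $50.00 or more → 7.5% → $12.78
LED flashlight $20.14: all other tangible goods → 3.5% → $0.70
Art supplies kit $16.56: toys → 5.5% → $0.91
Bookshelf $157.83: furniture, $50.00 or more → 7.5% → $11.84
Side table $50.06: furniture, $50.00 or more → 7.5% → $3.75
Subtotal = $526.14; tax = $37.14; total due = $563.28

$563.28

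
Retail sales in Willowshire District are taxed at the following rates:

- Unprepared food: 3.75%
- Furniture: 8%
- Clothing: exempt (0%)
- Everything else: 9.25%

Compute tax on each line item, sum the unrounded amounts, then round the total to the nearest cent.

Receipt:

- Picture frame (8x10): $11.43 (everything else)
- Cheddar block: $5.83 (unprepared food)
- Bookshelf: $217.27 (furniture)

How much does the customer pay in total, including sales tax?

Picture frame (8x10) $11.43: everything else → 9.25% → $1.057275
Cheddar block $5.83: unprepared food → 3.75% → $0.218625
Bookshelf $217.27: furniture → 8% → $17.3816
Subtotal = $234.53; unrounded tax = $18.6575 → $18.66; total due = $253.19

$253.19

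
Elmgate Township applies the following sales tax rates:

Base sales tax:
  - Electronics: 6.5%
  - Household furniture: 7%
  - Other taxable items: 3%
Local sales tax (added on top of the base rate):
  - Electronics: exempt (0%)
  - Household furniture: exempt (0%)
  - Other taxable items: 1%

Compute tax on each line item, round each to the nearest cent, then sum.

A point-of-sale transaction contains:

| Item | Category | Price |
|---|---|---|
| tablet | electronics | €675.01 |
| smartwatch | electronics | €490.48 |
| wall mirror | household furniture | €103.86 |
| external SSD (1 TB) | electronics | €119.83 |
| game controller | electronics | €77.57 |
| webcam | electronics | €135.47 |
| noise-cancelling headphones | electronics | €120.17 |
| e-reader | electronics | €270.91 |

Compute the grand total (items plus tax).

€2123.39

Tablet €675.01: electronics → 6.5% + 0% local = 6.5% → €43.88
Smartwatch €490.48: electronics → 6.5% + 0% local = 6.5% → €31.88
Wall mirror €103.86: household furniture → 7% + 0% local = 7% → €7.27
External SSD (1 TB) €119.83: electronics → 6.5% + 0% local = 6.5% → €7.79
Game controller €77.57: electronics → 6.5% + 0% local = 6.5% → €5.04
Webcam €135.47: electronics → 6.5% + 0% local = 6.5% → €8.81
Noise-cancelling headphones €120.17: electronics → 6.5% + 0% local = 6.5% → €7.81
E-reader €270.91: electronics → 6.5% + 0% local = 6.5% → €17.61
Subtotal = €1993.30; tax = €130.09; total due = €2123.39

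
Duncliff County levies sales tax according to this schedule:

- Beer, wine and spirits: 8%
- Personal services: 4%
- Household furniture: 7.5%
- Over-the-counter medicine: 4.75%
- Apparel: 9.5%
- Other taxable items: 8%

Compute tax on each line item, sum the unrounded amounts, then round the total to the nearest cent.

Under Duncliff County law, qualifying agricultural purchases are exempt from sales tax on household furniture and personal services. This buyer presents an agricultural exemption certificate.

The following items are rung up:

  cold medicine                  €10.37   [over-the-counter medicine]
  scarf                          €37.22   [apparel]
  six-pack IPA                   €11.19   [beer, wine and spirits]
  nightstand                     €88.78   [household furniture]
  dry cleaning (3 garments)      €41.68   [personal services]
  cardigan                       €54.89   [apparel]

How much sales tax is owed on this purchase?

€10.14

Cold medicine €10.37: over-the-counter medicine → 4.75% → €0.492575
Scarf €37.22: apparel → 9.5% → €3.5359
Six-pack IPA €11.19: beer, wine and spirits → 8% → €0.8952
Nightstand €88.78: household furniture, buyer-exempt → 0% → €0.00
Dry cleaning (3 garments) €41.68: personal services, buyer-exempt → 0% → €0.00
Cardigan €54.89: apparel → 9.5% → €5.21455
Unrounded tax sum = €10.138225 → €10.14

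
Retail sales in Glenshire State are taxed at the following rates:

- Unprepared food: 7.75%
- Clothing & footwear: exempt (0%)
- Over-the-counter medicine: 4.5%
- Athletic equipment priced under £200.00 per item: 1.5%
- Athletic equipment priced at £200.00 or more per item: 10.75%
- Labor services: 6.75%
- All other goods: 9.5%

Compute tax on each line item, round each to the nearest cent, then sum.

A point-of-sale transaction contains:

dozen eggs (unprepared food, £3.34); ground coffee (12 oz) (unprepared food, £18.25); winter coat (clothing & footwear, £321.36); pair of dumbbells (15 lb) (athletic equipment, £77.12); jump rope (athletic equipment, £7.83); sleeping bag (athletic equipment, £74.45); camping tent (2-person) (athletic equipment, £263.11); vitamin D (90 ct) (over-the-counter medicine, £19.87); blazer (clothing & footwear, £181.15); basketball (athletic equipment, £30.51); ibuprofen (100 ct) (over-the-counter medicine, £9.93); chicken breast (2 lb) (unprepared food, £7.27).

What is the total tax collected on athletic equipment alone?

£31.14

Pair of dumbbells (15 lb) £77.12: athletic equipment, under £200.00 → 1.5% → £1.16
Jump rope £7.83: athletic equipment, under £200.00 → 1.5% → £0.12
Sleeping bag £74.45: athletic equipment, under £200.00 → 1.5% → £1.12
Camping tent (2-person) £263.11: athletic equipment, £200.00 or more → 10.75% → £28.28
Basketball £30.51: athletic equipment, under £200.00 → 1.5% → £0.46
Tax on athletic equipment = £1.16 + £0.12 + £1.12 + £28.28 + £0.46 = £31.14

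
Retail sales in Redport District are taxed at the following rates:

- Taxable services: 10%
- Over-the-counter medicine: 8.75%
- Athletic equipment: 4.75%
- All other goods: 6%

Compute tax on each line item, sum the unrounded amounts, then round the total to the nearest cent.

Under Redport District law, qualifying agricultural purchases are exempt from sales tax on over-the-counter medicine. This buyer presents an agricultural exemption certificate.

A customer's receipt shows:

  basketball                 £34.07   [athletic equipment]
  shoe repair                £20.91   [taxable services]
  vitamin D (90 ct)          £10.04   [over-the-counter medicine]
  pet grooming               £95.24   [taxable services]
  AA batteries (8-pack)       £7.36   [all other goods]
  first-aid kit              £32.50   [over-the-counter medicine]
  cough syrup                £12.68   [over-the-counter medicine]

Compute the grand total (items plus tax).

£226.47

Basketball £34.07: athletic equipment → 4.75% → £1.618325
Shoe repair £20.91: taxable services → 10% → £2.091
Vitamin D (90 ct) £10.04: over-the-counter medicine, buyer-exempt → 0% → £0.00
Pet grooming £95.24: taxable services → 10% → £9.524
AA batteries (8-pack) £7.36: all other goods → 6% → £0.4416
First-aid kit £32.50: over-the-counter medicine, buyer-exempt → 0% → £0.00
Cough syrup £12.68: over-the-counter medicine, buyer-exempt → 0% → £0.00
Subtotal = £212.80; unrounded tax = £13.674925 → £13.67; total due = £226.47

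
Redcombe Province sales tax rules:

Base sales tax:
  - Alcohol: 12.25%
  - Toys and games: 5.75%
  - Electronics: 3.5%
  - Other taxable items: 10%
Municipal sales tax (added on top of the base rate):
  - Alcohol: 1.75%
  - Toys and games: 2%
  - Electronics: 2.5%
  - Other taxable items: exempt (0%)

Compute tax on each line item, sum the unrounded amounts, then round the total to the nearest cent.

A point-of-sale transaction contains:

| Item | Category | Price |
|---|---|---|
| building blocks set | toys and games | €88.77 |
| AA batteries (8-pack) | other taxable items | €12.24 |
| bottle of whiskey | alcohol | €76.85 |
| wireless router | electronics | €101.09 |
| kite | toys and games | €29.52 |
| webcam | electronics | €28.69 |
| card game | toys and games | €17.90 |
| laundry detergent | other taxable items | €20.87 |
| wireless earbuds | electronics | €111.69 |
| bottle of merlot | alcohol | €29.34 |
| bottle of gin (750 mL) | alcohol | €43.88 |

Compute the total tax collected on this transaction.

Building blocks set €88.77: toys and games → 5.75% + 2% municipal = 7.75% → €6.879675
AA batteries (8-pack) €12.24: other taxable items → 10% + 0% municipal = 10% → €1.224
Bottle of whiskey €76.85: alcohol → 12.25% + 1.75% municipal = 14% → €10.759
Wireless router €101.09: electronics → 3.5% + 2.5% municipal = 6% → €6.0654
Kite €29.52: toys and games → 5.75% + 2% municipal = 7.75% → €2.2878
Webcam €28.69: electronics → 3.5% + 2.5% municipal = 6% → €1.7214
Card game €17.90: toys and games → 5.75% + 2% municipal = 7.75% → €1.38725
Laundry detergent €20.87: other taxable items → 10% + 0% municipal = 10% → €2.087
Wireless earbuds €111.69: electronics → 3.5% + 2.5% municipal = 6% → €6.7014
Bottle of merlot €29.34: alcohol → 12.25% + 1.75% municipal = 14% → €4.1076
Bottle of gin (750 mL) €43.88: alcohol → 12.25% + 1.75% municipal = 14% → €6.1432
Unrounded tax sum = €49.363725 → €49.36

€49.36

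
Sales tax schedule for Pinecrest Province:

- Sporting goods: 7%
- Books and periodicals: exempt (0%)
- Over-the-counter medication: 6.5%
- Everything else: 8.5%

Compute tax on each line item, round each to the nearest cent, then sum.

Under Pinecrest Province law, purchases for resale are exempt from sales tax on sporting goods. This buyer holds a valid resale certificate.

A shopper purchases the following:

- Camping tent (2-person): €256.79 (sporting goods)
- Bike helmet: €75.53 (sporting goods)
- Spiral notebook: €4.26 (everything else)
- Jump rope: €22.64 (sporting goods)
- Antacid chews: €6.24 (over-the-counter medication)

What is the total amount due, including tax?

Camping tent (2-person) €256.79: sporting goods, buyer-exempt → 0% → €0.00
Bike helmet €75.53: sporting goods, buyer-exempt → 0% → €0.00
Spiral notebook €4.26: everything else → 8.5% → €0.36
Jump rope €22.64: sporting goods, buyer-exempt → 0% → €0.00
Antacid chews €6.24: over-the-counter medication → 6.5% → €0.41
Subtotal = €365.46; tax = €0.77; total due = €366.23

€366.23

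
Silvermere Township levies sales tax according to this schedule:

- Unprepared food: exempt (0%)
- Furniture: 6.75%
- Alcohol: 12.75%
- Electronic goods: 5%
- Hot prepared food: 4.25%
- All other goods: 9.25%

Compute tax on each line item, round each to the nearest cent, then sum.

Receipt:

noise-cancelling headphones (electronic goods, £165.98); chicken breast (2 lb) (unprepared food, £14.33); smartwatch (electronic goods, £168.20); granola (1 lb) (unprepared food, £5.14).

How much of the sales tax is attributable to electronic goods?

Noise-cancelling headphones £165.98: electronic goods → 5% → £8.30
Smartwatch £168.20: electronic goods → 5% → £8.41
Tax on electronic goods = £8.30 + £8.41 = £16.71

£16.71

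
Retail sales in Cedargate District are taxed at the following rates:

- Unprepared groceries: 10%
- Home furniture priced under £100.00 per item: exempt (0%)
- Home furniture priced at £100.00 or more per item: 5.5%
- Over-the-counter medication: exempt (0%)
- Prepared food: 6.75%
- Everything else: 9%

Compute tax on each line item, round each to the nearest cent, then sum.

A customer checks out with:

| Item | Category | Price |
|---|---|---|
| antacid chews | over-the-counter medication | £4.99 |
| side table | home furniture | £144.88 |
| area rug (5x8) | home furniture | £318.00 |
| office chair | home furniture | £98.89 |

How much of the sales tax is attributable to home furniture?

£25.46

Side table £144.88: home furniture, £100.00 or more → 5.5% → £7.97
Area rug (5x8) £318.00: home furniture, £100.00 or more → 5.5% → £17.49
Office chair £98.89: home furniture, under £100.00 → 0% → £0.00
Tax on home furniture = £7.97 + £17.49 + £0.00 = £25.46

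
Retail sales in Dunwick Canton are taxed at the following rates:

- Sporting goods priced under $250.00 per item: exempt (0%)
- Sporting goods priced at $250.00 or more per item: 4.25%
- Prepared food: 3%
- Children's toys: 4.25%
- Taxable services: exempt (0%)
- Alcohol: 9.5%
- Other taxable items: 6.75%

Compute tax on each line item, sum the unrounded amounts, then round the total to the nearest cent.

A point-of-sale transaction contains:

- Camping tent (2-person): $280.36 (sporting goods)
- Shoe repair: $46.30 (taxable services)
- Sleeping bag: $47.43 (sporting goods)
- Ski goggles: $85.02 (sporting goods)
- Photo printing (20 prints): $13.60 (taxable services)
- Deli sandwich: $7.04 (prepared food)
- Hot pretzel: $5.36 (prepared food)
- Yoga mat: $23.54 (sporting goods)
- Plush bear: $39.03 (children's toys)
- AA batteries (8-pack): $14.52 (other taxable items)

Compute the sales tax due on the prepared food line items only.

$0.37

Deli sandwich $7.04: prepared food → 3% → $0.2112
Hot pretzel $5.36: prepared food → 3% → $0.1608
Tax on prepared food: unrounded sum = $0.372 → $0.37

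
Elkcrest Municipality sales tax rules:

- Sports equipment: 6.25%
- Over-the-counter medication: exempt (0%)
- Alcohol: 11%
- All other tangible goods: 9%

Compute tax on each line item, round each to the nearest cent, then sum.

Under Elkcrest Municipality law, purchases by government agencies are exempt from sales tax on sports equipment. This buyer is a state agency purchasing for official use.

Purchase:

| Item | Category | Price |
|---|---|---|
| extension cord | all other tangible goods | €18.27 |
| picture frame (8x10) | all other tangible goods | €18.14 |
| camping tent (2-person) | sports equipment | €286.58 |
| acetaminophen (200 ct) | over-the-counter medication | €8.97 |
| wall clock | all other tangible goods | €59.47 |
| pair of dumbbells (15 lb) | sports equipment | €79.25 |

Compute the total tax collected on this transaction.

Extension cord €18.27: all other tangible goods → 9% → €1.64
Picture frame (8x10) €18.14: all other tangible goods → 9% → €1.63
Camping tent (2-person) €286.58: sports equipment, buyer-exempt → 0% → €0.00
Acetaminophen (200 ct) €8.97: over-the-counter medication → 0% → €0.00
Wall clock €59.47: all other tangible goods → 9% → €5.35
Pair of dumbbells (15 lb) €79.25: sports equipment, buyer-exempt → 0% → €0.00
Total tax = €1.64 + €1.63 + €5.35 = €8.62

€8.62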